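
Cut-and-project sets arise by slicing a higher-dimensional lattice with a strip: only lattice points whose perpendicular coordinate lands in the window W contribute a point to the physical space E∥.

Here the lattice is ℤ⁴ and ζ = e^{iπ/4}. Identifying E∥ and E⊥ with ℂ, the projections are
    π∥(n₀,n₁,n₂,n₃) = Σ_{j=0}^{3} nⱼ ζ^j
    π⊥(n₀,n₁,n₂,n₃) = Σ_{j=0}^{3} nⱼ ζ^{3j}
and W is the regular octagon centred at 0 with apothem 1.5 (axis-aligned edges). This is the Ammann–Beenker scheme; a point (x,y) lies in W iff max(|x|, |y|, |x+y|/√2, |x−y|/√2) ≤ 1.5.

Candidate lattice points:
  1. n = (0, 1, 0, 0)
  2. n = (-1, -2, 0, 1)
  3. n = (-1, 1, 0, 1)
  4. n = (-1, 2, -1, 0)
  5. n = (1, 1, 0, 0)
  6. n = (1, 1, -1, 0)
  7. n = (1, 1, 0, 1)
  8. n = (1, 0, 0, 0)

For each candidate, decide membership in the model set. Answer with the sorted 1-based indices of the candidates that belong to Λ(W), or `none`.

1, 2, 5, 8

With ζ = e^{iπ/4} the internal vectors are ζ^0,ζ^3,ζ^6,ζ^9.
#1 (0, 1, 0, 0): internal (-0.707107, 0.707107); octagon support 1.000000 vs apothem 1.5 → ∈ W
#2 (-1, -2, 0, 1): internal (1.121320, -0.707107); octagon support 1.292893 vs apothem 1.5 → ∈ W
#3 (-1, 1, 0, 1): internal (-1.000000, 1.414214); octagon support 1.707107 vs apothem 1.5 → ∉ W
#4 (-1, 2, -1, 0): internal (-2.414214, 2.414214); octagon support 3.414214 vs apothem 1.5 → ∉ W
#5 (1, 1, 0, 0): internal (0.292893, 0.707107); octagon support 0.707107 vs apothem 1.5 → ∈ W
#6 (1, 1, -1, 0): internal (0.292893, 1.707107); octagon support 1.707107 vs apothem 1.5 → ∉ W
#7 (1, 1, 0, 1): internal (1.000000, 1.414214); octagon support 1.707107 vs apothem 1.5 → ∉ W
#8 (1, 0, 0, 0): internal (1.000000, 0.000000); octagon support 1.000000 vs apothem 1.5 → ∈ W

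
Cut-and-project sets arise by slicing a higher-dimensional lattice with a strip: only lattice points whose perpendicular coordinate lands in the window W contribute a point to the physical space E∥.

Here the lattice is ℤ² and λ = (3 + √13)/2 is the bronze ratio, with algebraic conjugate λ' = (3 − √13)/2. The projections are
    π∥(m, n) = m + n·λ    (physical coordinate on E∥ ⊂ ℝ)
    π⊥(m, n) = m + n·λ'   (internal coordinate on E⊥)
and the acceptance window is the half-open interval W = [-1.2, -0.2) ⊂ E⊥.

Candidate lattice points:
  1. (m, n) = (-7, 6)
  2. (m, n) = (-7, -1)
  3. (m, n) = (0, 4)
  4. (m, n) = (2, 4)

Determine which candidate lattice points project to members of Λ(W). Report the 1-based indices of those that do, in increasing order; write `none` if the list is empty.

none

Numerically λ ≈ 3.3028 and λ' = −1/λ ≈ -0.3028.
[1] lift (-7,6): star map gives -8.8167; window check -1.2 ≤ -8.8167 < -0.2 is false → out
[2] lift (-7,-1): star map gives -6.6972; window check -1.2 ≤ -6.6972 < -0.2 is false → out
[3] lift (0,4): star map gives -1.2111; window check -1.2 ≤ -1.2111 < -0.2 is false → out
[4] lift (2,4): star map gives 0.7889; window check -1.2 ≤ 0.7889 < -0.2 is false → out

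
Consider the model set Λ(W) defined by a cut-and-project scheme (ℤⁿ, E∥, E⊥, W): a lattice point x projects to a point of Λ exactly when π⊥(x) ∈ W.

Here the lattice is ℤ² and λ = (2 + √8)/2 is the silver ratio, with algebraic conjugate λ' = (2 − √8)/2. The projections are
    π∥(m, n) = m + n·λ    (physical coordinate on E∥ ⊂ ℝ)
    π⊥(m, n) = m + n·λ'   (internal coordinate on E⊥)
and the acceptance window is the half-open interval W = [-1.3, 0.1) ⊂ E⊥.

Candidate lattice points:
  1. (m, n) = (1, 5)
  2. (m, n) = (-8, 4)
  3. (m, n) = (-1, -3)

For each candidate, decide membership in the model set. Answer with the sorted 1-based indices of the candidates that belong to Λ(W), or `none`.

1

Numerically λ ≈ 2.41421 and λ' = −1/λ ≈ -0.41421.
[1] lift (1,5): star map gives -1.07107; window check -1.3 ≤ -1.07107 < 0.1 is true → IN Λ
[2] lift (-8,4): star map gives -9.65685; window check -1.3 ≤ -9.65685 < 0.1 is false → out
[3] lift (-1,-3): star map gives 0.24264; window check -1.3 ≤ 0.24264 < 0.1 is false → out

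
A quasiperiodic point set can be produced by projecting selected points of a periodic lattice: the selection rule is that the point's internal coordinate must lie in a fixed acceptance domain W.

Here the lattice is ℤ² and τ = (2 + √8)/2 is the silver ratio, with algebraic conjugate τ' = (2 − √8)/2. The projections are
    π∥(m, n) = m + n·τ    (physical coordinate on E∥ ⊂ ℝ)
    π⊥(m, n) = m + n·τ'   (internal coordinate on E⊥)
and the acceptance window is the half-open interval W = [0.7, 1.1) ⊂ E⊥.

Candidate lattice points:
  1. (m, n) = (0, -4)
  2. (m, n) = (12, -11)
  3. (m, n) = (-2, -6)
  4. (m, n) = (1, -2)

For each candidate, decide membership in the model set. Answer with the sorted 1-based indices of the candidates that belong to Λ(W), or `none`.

none

Numerically τ ≈ 2.414214 and τ' = −1/τ ≈ -0.414214.
#1 (0,-4): internal coord 0 + (-4)·τ' = +1.656854; +1.656854 ∉ [0.7, 1.1) → out
#2 (12,-11): internal coord 12 + (-11)·τ' = +16.556349; +16.556349 ∉ [0.7, 1.1) → out
#3 (-2,-6): internal coord -2 + (-6)·τ' = +0.485281; +0.485281 ∉ [0.7, 1.1) → out
#4 (1,-2): internal coord 1 + (-2)·τ' = +1.828427; +1.828427 ∉ [0.7, 1.1) → out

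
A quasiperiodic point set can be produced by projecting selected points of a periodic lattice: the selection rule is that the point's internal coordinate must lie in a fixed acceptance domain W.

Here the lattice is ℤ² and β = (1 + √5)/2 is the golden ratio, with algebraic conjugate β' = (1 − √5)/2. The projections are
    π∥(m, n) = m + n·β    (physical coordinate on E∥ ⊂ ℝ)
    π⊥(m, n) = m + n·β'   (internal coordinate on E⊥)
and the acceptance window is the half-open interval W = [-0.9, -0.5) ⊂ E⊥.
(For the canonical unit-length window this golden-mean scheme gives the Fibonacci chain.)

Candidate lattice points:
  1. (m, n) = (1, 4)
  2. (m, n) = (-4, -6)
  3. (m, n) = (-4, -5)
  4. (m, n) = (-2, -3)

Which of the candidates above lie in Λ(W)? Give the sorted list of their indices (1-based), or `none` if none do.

none

Numerically β ≈ 1.61803 and β' = −1/β ≈ -0.61803.
#1 (1,4): internal coord 1 + (4)·β' = -1.47214; -1.47214 ∉ [-0.9, -0.5) → out
#2 (-4,-6): internal coord -4 + (-6)·β' = -0.29180; -0.29180 ∉ [-0.9, -0.5) → out
#3 (-4,-5): internal coord -4 + (-5)·β' = -0.90983; -0.90983 ∉ [-0.9, -0.5) → out
#4 (-2,-3): internal coord -2 + (-3)·β' = -0.14590; -0.14590 ∉ [-0.9, -0.5) → out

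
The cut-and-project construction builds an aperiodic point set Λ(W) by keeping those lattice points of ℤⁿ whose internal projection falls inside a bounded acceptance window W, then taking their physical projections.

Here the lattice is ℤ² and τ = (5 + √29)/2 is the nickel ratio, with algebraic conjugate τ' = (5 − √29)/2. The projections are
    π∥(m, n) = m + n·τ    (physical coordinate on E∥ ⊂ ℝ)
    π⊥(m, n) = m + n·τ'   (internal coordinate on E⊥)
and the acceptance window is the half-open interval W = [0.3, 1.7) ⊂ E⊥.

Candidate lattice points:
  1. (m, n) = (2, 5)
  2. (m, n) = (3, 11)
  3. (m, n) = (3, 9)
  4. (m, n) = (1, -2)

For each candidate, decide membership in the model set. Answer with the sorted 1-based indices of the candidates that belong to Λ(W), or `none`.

1, 2, 3, 4

τ' = (5−√29)/2 ≈ -0.19258.
[1] lift (2,5): star map gives 1.03709; window check 0.3 ≤ 1.03709 < 1.7 is true → IN Λ
[2] lift (3,11): star map gives 0.88159; window check 0.3 ≤ 0.88159 < 1.7 is true → IN Λ
[3] lift (3,9): star map gives 1.26676; window check 0.3 ≤ 1.26676 < 1.7 is true → IN Λ
[4] lift (1,-2): star map gives 1.38516; window check 0.3 ≤ 1.38516 < 1.7 is true → IN Λ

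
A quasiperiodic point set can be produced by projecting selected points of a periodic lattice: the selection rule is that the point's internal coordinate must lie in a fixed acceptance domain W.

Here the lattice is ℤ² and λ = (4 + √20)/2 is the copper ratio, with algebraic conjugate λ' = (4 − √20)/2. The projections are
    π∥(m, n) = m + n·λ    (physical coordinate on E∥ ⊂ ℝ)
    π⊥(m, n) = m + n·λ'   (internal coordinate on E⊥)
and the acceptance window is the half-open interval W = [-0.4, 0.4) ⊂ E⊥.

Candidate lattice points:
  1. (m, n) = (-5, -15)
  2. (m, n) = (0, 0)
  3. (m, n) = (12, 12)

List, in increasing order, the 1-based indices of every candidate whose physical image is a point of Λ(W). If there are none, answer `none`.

2

Compute λ' = (4−√20)/2 = -0.2361, so π⊥(m,n) = m -0.2361·n.
#1 (-5,-15): internal coord -5 + (-15)·λ' = -1.4590; -1.4590 ∉ [-0.4, 0.4) → out
#2 (0,0): internal coord 0 + (0)·λ' = +0.0000; +0.0000 ∈ [-0.4, 0.4) → IN Λ
#3 (12,12): internal coord 12 + (12)·λ' = +9.1672; +9.1672 ∉ [-0.4, 0.4) → out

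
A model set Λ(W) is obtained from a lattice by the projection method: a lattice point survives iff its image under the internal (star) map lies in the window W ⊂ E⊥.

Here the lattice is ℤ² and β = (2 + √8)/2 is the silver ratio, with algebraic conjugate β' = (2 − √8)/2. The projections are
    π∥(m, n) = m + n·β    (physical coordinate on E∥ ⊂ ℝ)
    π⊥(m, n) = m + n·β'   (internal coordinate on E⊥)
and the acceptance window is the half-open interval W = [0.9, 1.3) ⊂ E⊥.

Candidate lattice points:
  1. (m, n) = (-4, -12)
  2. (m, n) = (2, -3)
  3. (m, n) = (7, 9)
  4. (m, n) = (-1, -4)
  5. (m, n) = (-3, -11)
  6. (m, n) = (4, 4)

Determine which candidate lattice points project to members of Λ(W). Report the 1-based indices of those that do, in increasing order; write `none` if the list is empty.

1

Numerically β ≈ 2.41421 and β' = −1/β ≈ -0.41421.
#1 (-4,-12): internal coord -4 + (-12)·β' = +0.97056; +0.97056 ∈ [0.9, 1.3) → IN Λ
#2 (2,-3): internal coord 2 + (-3)·β' = +3.24264; +3.24264 ∉ [0.9, 1.3) → out
#3 (7,9): internal coord 7 + (9)·β' = +3.27208; +3.27208 ∉ [0.9, 1.3) → out
#4 (-1,-4): internal coord -1 + (-4)·β' = +0.65685; +0.65685 ∉ [0.9, 1.3) → out
#5 (-3,-11): internal coord -3 + (-11)·β' = +1.55635; +1.55635 ∉ [0.9, 1.3) → out
#6 (4,4): internal coord 4 + (4)·β' = +2.34315; +2.34315 ∉ [0.9, 1.3) → out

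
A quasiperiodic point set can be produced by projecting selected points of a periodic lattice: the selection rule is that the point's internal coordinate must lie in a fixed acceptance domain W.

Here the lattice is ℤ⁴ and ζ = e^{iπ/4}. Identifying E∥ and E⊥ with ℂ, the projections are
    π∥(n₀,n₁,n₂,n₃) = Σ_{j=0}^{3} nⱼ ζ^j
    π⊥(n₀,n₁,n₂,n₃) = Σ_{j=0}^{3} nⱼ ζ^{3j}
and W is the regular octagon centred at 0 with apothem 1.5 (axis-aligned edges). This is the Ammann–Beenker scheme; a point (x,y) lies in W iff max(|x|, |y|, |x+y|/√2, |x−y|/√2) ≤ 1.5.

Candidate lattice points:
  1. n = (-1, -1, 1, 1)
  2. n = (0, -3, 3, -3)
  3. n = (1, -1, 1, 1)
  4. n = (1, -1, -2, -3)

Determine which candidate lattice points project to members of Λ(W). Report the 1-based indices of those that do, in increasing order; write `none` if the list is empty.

With ζ = e^{iπ/4} the internal vectors are ζ^0,ζ^3,ζ^6,ζ^9.
candidate 1: n = (-1, -1, 1, 1) → π⊥ ≈ (+0.41421, -1.00000); max(|x|,|y|,|x±y|/√2) = 1.00000 ≤ 1.5 ⇒ ∈ W
candidate 2: n = (0, -3, 3, -3) → π⊥ ≈ (+0.00000, -7.24264); max(|x|,|y|,|x±y|/√2) = 7.24264 > 1.5 ⇒ ∉ W
candidate 3: n = (1, -1, 1, 1) → π⊥ ≈ (+2.41421, -1.00000); max(|x|,|y|,|x±y|/√2) = 2.41421 > 1.5 ⇒ ∉ W
candidate 4: n = (1, -1, -2, -3) → π⊥ ≈ (-0.41421, -0.82843); max(|x|,|y|,|x±y|/√2) = 0.87868 ≤ 1.5 ⇒ ∈ W

1, 4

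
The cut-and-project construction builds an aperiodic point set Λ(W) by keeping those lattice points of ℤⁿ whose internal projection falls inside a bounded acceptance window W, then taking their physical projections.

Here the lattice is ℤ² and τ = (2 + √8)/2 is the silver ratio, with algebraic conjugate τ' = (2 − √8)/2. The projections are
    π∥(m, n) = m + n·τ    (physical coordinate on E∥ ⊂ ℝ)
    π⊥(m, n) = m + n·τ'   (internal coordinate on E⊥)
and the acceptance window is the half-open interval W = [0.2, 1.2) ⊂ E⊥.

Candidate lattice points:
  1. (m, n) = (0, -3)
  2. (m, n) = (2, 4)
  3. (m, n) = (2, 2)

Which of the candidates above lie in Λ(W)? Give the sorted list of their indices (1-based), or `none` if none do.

Compute τ' = (2−√8)/2 = -0.414214, so π⊥(m,n) = m -0.414214·n.
#1 (0,-3): internal coord 0 + (-3)·τ' = +1.242641; +1.242641 ∉ [0.2, 1.2) → out
#2 (2,4): internal coord 2 + (4)·τ' = +0.343146; +0.343146 ∈ [0.2, 1.2) → IN Λ
#3 (2,2): internal coord 2 + (2)·τ' = +1.171573; +1.171573 ∈ [0.2, 1.2) → IN Λ

2, 3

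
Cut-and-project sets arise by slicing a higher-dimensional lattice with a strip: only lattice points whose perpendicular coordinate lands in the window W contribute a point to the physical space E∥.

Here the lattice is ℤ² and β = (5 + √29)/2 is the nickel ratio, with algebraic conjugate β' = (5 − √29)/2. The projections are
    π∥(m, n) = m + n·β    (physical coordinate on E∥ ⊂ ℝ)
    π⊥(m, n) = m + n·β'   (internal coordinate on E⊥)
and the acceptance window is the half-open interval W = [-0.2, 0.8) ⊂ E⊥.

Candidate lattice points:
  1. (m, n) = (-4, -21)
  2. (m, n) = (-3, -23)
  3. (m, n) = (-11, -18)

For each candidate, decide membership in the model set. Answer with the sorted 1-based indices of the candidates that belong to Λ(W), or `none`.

β' = (5−√29)/2 ≈ -0.192582.
#1 (-4,-21): internal coord -4 + (-21)·β' = +0.044230; +0.044230 ∈ [-0.2, 0.8) → IN Λ
#2 (-3,-23): internal coord -3 + (-23)·β' = +1.429395; +1.429395 ∉ [-0.2, 0.8) → out
#3 (-11,-18): internal coord -11 + (-18)·β' = -7.533517; -7.533517 ∉ [-0.2, 0.8) → out

1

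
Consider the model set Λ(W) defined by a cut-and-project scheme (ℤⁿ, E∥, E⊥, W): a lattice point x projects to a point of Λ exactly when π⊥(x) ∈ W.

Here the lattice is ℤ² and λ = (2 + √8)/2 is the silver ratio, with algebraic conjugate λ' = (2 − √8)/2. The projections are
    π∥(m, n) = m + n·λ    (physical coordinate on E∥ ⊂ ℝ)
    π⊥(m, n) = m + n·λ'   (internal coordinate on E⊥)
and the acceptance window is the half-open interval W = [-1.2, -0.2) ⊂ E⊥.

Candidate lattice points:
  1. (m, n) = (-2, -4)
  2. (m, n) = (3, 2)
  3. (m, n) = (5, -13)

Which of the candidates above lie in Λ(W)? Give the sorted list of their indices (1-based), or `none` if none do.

1

Compute λ' = (2−√8)/2 = -0.41421, so π⊥(m,n) = m -0.41421·n.
candidate 1: (m,n)=(-2,-4) → π∥ = -2-4·λ ≈ -11.65685, π⊥ = -2-4·λ' ≈ -0.34315 ∈ [-1.2, -0.2) ⇒ IN Λ
candidate 2: (m,n)=(3,2) → π∥ = 3+2·λ ≈ 7.82843, π⊥ = 3+2·λ' ≈ 2.17157 ∉ [-1.2, -0.2) ⇒ out
candidate 3: (m,n)=(5,-13) → π∥ = 5-13·λ ≈ -26.38478, π⊥ = 5-13·λ' ≈ 10.38478 ∉ [-1.2, -0.2) ⇒ out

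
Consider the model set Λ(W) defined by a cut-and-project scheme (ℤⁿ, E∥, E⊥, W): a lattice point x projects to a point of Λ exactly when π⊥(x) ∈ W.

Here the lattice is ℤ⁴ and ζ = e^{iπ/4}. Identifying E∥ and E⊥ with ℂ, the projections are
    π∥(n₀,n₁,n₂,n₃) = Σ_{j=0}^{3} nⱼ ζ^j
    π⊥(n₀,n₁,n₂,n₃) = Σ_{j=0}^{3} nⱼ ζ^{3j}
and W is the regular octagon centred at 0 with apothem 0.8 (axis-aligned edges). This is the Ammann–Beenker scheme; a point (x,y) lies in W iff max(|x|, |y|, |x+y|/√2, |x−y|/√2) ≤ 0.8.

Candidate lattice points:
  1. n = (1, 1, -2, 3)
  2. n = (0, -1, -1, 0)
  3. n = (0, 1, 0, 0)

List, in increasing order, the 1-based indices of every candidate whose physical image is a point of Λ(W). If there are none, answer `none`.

With ζ = e^{iπ/4} the internal vectors are ζ^0,ζ^3,ζ^6,ζ^9.
candidate 1: n = (1, 1, -2, 3) → π⊥ ≈ (+2.41421, +4.82843); max(|x|,|y|,|x±y|/√2) = 5.12132 > 0.8 ⇒ ∉ W
candidate 2: n = (0, -1, -1, 0) → π⊥ ≈ (+0.70711, +0.29289); max(|x|,|y|,|x±y|/√2) = 0.70711 ≤ 0.8 ⇒ ∈ W
candidate 3: n = (0, 1, 0, 0) → π⊥ ≈ (-0.70711, +0.70711); max(|x|,|y|,|x±y|/√2) = 1.00000 > 0.8 ⇒ ∉ W

2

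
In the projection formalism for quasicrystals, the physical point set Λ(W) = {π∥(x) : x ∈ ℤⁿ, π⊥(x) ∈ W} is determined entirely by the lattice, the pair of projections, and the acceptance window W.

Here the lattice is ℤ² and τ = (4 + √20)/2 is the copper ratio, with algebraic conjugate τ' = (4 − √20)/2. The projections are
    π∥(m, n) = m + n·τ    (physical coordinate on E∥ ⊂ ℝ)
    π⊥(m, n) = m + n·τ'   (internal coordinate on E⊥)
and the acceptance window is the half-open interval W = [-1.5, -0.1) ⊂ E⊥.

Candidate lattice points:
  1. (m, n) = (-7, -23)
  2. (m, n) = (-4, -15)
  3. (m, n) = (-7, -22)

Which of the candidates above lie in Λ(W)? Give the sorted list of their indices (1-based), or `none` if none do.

2

Numerically τ ≈ 4.2361 and τ' = −1/τ ≈ -0.2361.
[1] lift (-7,-23): star map gives -1.5704; window check -1.5 ≤ -1.5704 < -0.1 is false → out
[2] lift (-4,-15): star map gives -0.4590; window check -1.5 ≤ -0.4590 < -0.1 is true → IN Λ
[3] lift (-7,-22): star map gives -1.8065; window check -1.5 ≤ -1.8065 < -0.1 is false → out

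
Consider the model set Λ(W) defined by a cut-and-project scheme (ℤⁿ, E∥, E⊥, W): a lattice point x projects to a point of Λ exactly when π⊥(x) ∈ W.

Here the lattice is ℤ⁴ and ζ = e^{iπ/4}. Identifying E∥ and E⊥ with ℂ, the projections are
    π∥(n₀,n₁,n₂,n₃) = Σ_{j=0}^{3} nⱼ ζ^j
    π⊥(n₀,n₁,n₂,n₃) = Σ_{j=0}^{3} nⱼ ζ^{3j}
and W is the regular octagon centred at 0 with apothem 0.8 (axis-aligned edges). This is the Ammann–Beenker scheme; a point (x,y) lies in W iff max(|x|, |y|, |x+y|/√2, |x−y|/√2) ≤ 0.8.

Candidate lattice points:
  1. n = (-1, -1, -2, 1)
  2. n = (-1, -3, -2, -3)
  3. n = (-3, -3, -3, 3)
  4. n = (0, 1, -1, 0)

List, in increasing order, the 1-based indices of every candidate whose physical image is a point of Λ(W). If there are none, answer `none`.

π⊥(n) = n₀ + n₁ζ³ + n₂ζ⁶ + n₃ζ⁹ where ζ = e^{iπ/4}.
candidate 1: n = (-1, -1, -2, 1) → π⊥ ≈ (+0.4142, +2.0000); max(|x|,|y|,|x±y|/√2) = 2.0000 > 0.8 ⇒ ∉ W
candidate 2: n = (-1, -3, -2, -3) → π⊥ ≈ (-1.0000, -2.2426); max(|x|,|y|,|x±y|/√2) = 2.2929 > 0.8 ⇒ ∉ W
candidate 3: n = (-3, -3, -3, 3) → π⊥ ≈ (+1.2426, +3.0000); max(|x|,|y|,|x±y|/√2) = 3.0000 > 0.8 ⇒ ∉ W
candidate 4: n = (0, 1, -1, 0) → π⊥ ≈ (-0.7071, +1.7071); max(|x|,|y|,|x±y|/√2) = 1.7071 > 0.8 ⇒ ∉ W

none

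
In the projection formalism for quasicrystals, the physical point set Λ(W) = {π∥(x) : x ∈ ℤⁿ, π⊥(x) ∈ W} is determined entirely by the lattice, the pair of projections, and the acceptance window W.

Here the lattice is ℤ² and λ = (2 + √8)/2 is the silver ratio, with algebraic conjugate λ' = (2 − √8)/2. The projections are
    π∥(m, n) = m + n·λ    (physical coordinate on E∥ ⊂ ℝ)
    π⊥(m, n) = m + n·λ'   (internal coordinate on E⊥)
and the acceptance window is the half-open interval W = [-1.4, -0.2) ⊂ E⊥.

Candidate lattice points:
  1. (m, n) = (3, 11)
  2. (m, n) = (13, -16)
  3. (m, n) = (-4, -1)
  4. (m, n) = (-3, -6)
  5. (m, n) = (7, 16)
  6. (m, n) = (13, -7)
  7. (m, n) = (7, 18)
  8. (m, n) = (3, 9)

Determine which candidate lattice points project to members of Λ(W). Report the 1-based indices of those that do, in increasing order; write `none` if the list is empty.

Numerically λ ≈ 2.414214 and λ' = −1/λ ≈ -0.414214.
candidate 1: (m,n)=(3,11) → π∥ = 3+11·λ ≈ 29.556349, π⊥ = 3+11·λ' ≈ -1.556349 ∉ [-1.4, -0.2) ⇒ out
candidate 2: (m,n)=(13,-16) → π∥ = 13-16·λ ≈ -25.627417, π⊥ = 13-16·λ' ≈ 19.627417 ∉ [-1.4, -0.2) ⇒ out
candidate 3: (m,n)=(-4,-1) → π∥ = -4-1·λ ≈ -6.414214, π⊥ = -4-1·λ' ≈ -3.585786 ∉ [-1.4, -0.2) ⇒ out
candidate 4: (m,n)=(-3,-6) → π∥ = -3-6·λ ≈ -17.485281, π⊥ = -3-6·λ' ≈ -0.514719 ∈ [-1.4, -0.2) ⇒ IN Λ
candidate 5: (m,n)=(7,16) → π∥ = 7+16·λ ≈ 45.627417, π⊥ = 7+16·λ' ≈ 0.372583 ∉ [-1.4, -0.2) ⇒ out
candidate 6: (m,n)=(13,-7) → π∥ = 13-7·λ ≈ -3.899495, π⊥ = 13-7·λ' ≈ 15.899495 ∉ [-1.4, -0.2) ⇒ out
candidate 7: (m,n)=(7,18) → π∥ = 7+18·λ ≈ 50.455844, π⊥ = 7+18·λ' ≈ -0.455844 ∈ [-1.4, -0.2) ⇒ IN Λ
candidate 8: (m,n)=(3,9) → π∥ = 3+9·λ ≈ 24.727922, π⊥ = 3+9·λ' ≈ -0.727922 ∈ [-1.4, -0.2) ⇒ IN Λ

4, 7, 8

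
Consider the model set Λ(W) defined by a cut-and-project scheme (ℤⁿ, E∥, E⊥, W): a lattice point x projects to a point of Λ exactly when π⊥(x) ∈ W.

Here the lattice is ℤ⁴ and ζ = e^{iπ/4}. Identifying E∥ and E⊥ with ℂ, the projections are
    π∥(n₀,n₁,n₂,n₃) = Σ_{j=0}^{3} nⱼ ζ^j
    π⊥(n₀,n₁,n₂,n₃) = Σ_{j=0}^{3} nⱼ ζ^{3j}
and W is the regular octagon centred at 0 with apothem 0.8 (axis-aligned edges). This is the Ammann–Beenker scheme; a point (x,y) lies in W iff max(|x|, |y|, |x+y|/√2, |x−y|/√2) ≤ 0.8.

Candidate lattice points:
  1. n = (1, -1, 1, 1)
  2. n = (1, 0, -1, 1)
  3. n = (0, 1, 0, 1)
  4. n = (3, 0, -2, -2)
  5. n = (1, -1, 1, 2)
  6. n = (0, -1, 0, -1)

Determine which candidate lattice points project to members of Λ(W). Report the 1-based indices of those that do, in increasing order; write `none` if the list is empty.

Internal map: ζ^{3j} for j=0..3 gives (1,0), (−√2/2,√2/2), (0,−1), (√2/2,√2/2).
candidate 1: n = (1, -1, 1, 1) → π⊥ ≈ (+2.41421, -1.00000); max(|x|,|y|,|x±y|/√2) = 2.41421 > 0.8 ⇒ ∉ W
candidate 2: n = (1, 0, -1, 1) → π⊥ ≈ (+1.70711, +1.70711); max(|x|,|y|,|x±y|/√2) = 2.41421 > 0.8 ⇒ ∉ W
candidate 3: n = (0, 1, 0, 1) → π⊥ ≈ (+0.00000, +1.41421); max(|x|,|y|,|x±y|/√2) = 1.41421 > 0.8 ⇒ ∉ W
candidate 4: n = (3, 0, -2, -2) → π⊥ ≈ (+1.58579, +0.58579); max(|x|,|y|,|x±y|/√2) = 1.58579 > 0.8 ⇒ ∉ W
candidate 5: n = (1, -1, 1, 2) → π⊥ ≈ (+3.12132, -0.29289); max(|x|,|y|,|x±y|/√2) = 3.12132 > 0.8 ⇒ ∉ W
candidate 6: n = (0, -1, 0, -1) → π⊥ ≈ (+0.00000, -1.41421); max(|x|,|y|,|x±y|/√2) = 1.41421 > 0.8 ⇒ ∉ W

none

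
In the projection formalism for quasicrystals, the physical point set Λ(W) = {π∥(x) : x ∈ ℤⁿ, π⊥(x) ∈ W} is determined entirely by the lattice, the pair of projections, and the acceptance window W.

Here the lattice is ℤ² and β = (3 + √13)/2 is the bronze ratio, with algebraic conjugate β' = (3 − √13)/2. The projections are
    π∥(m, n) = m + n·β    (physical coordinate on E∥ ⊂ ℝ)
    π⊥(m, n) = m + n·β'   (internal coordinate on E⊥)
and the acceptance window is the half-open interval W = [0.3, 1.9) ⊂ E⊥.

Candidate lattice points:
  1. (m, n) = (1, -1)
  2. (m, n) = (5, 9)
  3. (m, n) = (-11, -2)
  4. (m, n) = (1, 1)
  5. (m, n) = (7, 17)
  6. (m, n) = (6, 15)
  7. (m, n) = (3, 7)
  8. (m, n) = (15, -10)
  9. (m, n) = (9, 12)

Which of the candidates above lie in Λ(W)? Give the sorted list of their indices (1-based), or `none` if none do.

1, 4, 5, 6, 7

β' = (3−√13)/2 ≈ -0.3028.
#1 (1,-1): internal coord 1 + (-1)·β' = +1.3028; +1.3028 ∈ [0.3, 1.9) → IN Λ
#2 (5,9): internal coord 5 + (9)·β' = +2.2750; +2.2750 ∉ [0.3, 1.9) → out
#3 (-11,-2): internal coord -11 + (-2)·β' = -10.3944; -10.3944 ∉ [0.3, 1.9) → out
#4 (1,1): internal coord 1 + (1)·β' = +0.6972; +0.6972 ∈ [0.3, 1.9) → IN Λ
#5 (7,17): internal coord 7 + (17)·β' = +1.8528; +1.8528 ∈ [0.3, 1.9) → IN Λ
#6 (6,15): internal coord 6 + (15)·β' = +1.4584; +1.4584 ∈ [0.3, 1.9) → IN Λ
#7 (3,7): internal coord 3 + (7)·β' = +0.8806; +0.8806 ∈ [0.3, 1.9) → IN Λ
#8 (15,-10): internal coord 15 + (-10)·β' = +18.0278; +18.0278 ∉ [0.3, 1.9) → out
#9 (9,12): internal coord 9 + (12)·β' = +5.3667; +5.3667 ∉ [0.3, 1.9) → out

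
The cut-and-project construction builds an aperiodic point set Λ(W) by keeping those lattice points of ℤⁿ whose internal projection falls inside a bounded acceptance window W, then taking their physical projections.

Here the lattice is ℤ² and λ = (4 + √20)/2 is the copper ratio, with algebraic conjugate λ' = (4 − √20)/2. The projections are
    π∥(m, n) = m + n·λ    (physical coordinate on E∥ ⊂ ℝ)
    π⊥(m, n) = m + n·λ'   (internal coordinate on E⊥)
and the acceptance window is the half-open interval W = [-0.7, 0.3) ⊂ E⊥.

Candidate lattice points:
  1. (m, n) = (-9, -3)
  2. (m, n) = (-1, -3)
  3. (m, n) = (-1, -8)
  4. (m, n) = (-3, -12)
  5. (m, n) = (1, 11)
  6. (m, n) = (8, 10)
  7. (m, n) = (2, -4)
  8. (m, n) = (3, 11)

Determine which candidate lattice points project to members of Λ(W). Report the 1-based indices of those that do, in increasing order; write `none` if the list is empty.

2, 4

λ' = (4−√20)/2 ≈ -0.23607.
candidate 1: (m,n)=(-9,-3) → π∥ = -9-3·λ ≈ -21.70820, π⊥ = -9-3·λ' ≈ -8.29180 ∉ [-0.7, 0.3) ⇒ out
candidate 2: (m,n)=(-1,-3) → π∥ = -1-3·λ ≈ -13.70820, π⊥ = -1-3·λ' ≈ -0.29180 ∈ [-0.7, 0.3) ⇒ IN Λ
candidate 3: (m,n)=(-1,-8) → π∥ = -1-8·λ ≈ -34.88854, π⊥ = -1-8·λ' ≈ 0.88854 ∉ [-0.7, 0.3) ⇒ out
candidate 4: (m,n)=(-3,-12) → π∥ = -3-12·λ ≈ -53.83282, π⊥ = -3-12·λ' ≈ -0.16718 ∈ [-0.7, 0.3) ⇒ IN Λ
candidate 5: (m,n)=(1,11) → π∥ = 1+11·λ ≈ 47.59675, π⊥ = 1+11·λ' ≈ -1.59675 ∉ [-0.7, 0.3) ⇒ out
candidate 6: (m,n)=(8,10) → π∥ = 8+10·λ ≈ 50.36068, π⊥ = 8+10·λ' ≈ 5.63932 ∉ [-0.7, 0.3) ⇒ out
candidate 7: (m,n)=(2,-4) → π∥ = 2-4·λ ≈ -14.94427, π⊥ = 2-4·λ' ≈ 2.94427 ∉ [-0.7, 0.3) ⇒ out
candidate 8: (m,n)=(3,11) → π∥ = 3+11·λ ≈ 49.59675, π⊥ = 3+11·λ' ≈ 0.40325 ∉ [-0.7, 0.3) ⇒ out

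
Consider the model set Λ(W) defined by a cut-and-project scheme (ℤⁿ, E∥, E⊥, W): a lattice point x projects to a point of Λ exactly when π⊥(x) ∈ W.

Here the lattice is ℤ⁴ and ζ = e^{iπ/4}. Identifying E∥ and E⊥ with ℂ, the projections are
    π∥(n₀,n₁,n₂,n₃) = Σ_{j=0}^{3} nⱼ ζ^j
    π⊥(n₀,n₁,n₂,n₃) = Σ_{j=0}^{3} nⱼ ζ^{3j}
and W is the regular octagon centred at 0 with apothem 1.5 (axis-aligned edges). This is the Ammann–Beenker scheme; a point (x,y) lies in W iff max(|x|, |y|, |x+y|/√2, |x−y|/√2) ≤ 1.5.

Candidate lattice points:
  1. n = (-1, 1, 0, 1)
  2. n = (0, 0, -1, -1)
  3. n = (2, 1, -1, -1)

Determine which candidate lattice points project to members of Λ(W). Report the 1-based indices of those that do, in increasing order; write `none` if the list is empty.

π⊥(n) = n₀ + n₁ζ³ + n₂ζ⁶ + n₃ζ⁹ where ζ = e^{iπ/4}.
#1 (-1, 1, 0, 1): internal (-1.000000, 1.414214); octagon support 1.707107 vs apothem 1.5 → ∉ W
#2 (0, 0, -1, -1): internal (-0.707107, 0.292893); octagon support 0.707107 vs apothem 1.5 → ∈ W
#3 (2, 1, -1, -1): internal (0.585786, 1.000000); octagon support 1.121320 vs apothem 1.5 → ∈ W

2, 3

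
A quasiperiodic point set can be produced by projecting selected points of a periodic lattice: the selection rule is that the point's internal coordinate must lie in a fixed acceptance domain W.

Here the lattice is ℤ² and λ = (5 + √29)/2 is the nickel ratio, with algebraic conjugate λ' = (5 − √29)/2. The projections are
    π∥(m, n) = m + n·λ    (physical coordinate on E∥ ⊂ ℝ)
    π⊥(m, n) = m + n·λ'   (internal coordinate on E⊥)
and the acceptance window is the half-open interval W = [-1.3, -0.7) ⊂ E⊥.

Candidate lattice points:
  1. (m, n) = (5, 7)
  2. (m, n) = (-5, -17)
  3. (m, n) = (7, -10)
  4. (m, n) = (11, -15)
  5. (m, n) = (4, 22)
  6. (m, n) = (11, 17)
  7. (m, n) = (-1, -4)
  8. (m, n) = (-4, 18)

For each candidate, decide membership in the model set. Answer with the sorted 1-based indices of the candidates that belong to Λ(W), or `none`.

none

λ' = (5−√29)/2 ≈ -0.192582.
[1] lift (5,7): star map gives 3.651923; window check -1.3 ≤ 3.651923 < -0.7 is false → out
[2] lift (-5,-17): star map gives -1.726099; window check -1.3 ≤ -1.726099 < -0.7 is false → out
[3] lift (7,-10): star map gives 8.925824; window check -1.3 ≤ 8.925824 < -0.7 is false → out
[4] lift (11,-15): star map gives 13.888736; window check -1.3 ≤ 13.888736 < -0.7 is false → out
[5] lift (4,22): star map gives -0.236813; window check -1.3 ≤ -0.236813 < -0.7 is false → out
[6] lift (11,17): star map gives 7.726099; window check -1.3 ≤ 7.726099 < -0.7 is false → out
[7] lift (-1,-4): star map gives -0.229670; window check -1.3 ≤ -0.229670 < -0.7 is false → out
[8] lift (-4,18): star map gives -7.466483; window check -1.3 ≤ -7.466483 < -0.7 is false → out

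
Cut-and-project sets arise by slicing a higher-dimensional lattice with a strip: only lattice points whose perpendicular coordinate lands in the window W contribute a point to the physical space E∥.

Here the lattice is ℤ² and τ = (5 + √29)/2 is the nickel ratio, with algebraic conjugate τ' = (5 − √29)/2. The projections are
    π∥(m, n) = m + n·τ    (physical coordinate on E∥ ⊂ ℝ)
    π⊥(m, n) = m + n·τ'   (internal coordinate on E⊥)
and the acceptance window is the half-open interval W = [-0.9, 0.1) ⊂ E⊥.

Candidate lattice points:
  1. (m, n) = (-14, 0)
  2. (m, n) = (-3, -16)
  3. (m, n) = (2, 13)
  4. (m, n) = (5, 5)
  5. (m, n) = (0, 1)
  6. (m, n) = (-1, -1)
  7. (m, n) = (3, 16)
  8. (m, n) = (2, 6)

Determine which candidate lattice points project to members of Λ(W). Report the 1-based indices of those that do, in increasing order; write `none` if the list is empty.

Numerically τ ≈ 5.19258 and τ' = −1/τ ≈ -0.19258.
candidate 1: (m,n)=(-14,0) → π∥ = -14+0·τ ≈ -14.00000, π⊥ = -14+0·τ' ≈ -14.00000 ∉ [-0.9, 0.1) ⇒ out
candidate 2: (m,n)=(-3,-16) → π∥ = -3-16·τ ≈ -86.08132, π⊥ = -3-16·τ' ≈ 0.08132 ∈ [-0.9, 0.1) ⇒ IN Λ
candidate 3: (m,n)=(2,13) → π∥ = 2+13·τ ≈ 69.50357, π⊥ = 2+13·τ' ≈ -0.50357 ∈ [-0.9, 0.1) ⇒ IN Λ
candidate 4: (m,n)=(5,5) → π∥ = 5+5·τ ≈ 30.96291, π⊥ = 5+5·τ' ≈ 4.03709 ∉ [-0.9, 0.1) ⇒ out
candidate 5: (m,n)=(0,1) → π∥ = 0+1·τ ≈ 5.19258, π⊥ = 0+1·τ' ≈ -0.19258 ∈ [-0.9, 0.1) ⇒ IN Λ
candidate 6: (m,n)=(-1,-1) → π∥ = -1-1·τ ≈ -6.19258, π⊥ = -1-1·τ' ≈ -0.80742 ∈ [-0.9, 0.1) ⇒ IN Λ
candidate 7: (m,n)=(3,16) → π∥ = 3+16·τ ≈ 86.08132, π⊥ = 3+16·τ' ≈ -0.08132 ∈ [-0.9, 0.1) ⇒ IN Λ
candidate 8: (m,n)=(2,6) → π∥ = 2+6·τ ≈ 33.15549, π⊥ = 2+6·τ' ≈ 0.84451 ∉ [-0.9, 0.1) ⇒ out

2, 3, 5, 6, 7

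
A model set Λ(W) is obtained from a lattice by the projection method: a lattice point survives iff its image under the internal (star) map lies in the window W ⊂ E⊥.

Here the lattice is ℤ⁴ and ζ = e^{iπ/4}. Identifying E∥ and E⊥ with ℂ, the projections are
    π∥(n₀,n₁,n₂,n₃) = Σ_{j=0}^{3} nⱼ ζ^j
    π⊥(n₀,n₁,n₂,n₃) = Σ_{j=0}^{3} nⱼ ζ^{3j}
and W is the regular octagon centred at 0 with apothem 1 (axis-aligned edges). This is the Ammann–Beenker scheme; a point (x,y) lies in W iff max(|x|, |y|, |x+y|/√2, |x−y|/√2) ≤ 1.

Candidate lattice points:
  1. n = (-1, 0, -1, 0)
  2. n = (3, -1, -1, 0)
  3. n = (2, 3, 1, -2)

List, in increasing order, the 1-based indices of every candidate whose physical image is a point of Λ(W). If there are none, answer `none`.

none

Internal map: ζ^{3j} for j=0..3 gives (1,0), (−√2/2,√2/2), (0,−1), (√2/2,√2/2).
#1 (-1, 0, -1, 0): internal (-1.000000, 1.000000); octagon support 1.414214 vs apothem 1 → ∉ W
#2 (3, -1, -1, 0): internal (3.707107, 0.292893); octagon support 3.707107 vs apothem 1 → ∉ W
#3 (2, 3, 1, -2): internal (-1.535534, -0.292893); octagon support 1.535534 vs apothem 1 → ∉ W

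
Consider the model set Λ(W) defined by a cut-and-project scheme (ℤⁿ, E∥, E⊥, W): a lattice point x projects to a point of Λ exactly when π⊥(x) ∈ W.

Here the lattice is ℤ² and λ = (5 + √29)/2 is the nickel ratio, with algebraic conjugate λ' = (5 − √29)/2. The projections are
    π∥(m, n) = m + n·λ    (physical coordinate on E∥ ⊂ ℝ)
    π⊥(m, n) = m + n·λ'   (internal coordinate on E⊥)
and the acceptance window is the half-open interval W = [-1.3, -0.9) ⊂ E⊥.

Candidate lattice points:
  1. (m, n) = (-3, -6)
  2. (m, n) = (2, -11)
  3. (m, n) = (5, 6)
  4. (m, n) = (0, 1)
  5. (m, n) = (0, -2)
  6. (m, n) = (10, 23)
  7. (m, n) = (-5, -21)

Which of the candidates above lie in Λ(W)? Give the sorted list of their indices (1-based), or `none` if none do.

Numerically λ ≈ 5.1926 and λ' = −1/λ ≈ -0.1926.
candidate 1: (m,n)=(-3,-6) → π∥ = -3-6·λ ≈ -34.1555, π⊥ = -3-6·λ' ≈ -1.8445 ∉ [-1.3, -0.9) ⇒ out
candidate 2: (m,n)=(2,-11) → π∥ = 2-11·λ ≈ -55.1184, π⊥ = 2-11·λ' ≈ 4.1184 ∉ [-1.3, -0.9) ⇒ out
candidate 3: (m,n)=(5,6) → π∥ = 5+6·λ ≈ 36.1555, π⊥ = 5+6·λ' ≈ 3.8445 ∉ [-1.3, -0.9) ⇒ out
candidate 4: (m,n)=(0,1) → π∥ = 0+1·λ ≈ 5.1926, π⊥ = 0+1·λ' ≈ -0.1926 ∉ [-1.3, -0.9) ⇒ out
candidate 5: (m,n)=(0,-2) → π∥ = 0-2·λ ≈ -10.3852, π⊥ = 0-2·λ' ≈ 0.3852 ∉ [-1.3, -0.9) ⇒ out
candidate 6: (m,n)=(10,23) → π∥ = 10+23·λ ≈ 129.4294, π⊥ = 10+23·λ' ≈ 5.5706 ∉ [-1.3, -0.9) ⇒ out
candidate 7: (m,n)=(-5,-21) → π∥ = -5-21·λ ≈ -114.0442, π⊥ = -5-21·λ' ≈ -0.9558 ∈ [-1.3, -0.9) ⇒ IN Λ

7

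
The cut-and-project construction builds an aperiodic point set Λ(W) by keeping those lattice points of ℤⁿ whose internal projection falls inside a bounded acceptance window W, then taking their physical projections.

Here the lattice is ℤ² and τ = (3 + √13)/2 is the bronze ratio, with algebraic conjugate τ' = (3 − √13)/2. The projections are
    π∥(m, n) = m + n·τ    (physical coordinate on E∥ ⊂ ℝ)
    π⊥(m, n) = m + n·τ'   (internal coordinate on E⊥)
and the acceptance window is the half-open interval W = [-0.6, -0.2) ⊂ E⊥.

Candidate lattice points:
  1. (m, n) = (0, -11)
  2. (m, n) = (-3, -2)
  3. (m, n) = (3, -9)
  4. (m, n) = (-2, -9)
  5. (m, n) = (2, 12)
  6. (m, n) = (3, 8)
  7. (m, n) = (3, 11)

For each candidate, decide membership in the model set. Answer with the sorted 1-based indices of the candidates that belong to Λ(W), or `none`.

7

Numerically τ ≈ 3.3028 and τ' = −1/τ ≈ -0.3028.
[1] lift (0,-11): star map gives 3.3305; window check -0.6 ≤ 3.3305 < -0.2 is false → out
[2] lift (-3,-2): star map gives -2.3944; window check -0.6 ≤ -2.3944 < -0.2 is false → out
[3] lift (3,-9): star map gives 5.7250; window check -0.6 ≤ 5.7250 < -0.2 is false → out
[4] lift (-2,-9): star map gives 0.7250; window check -0.6 ≤ 0.7250 < -0.2 is false → out
[5] lift (2,12): star map gives -1.6333; window check -0.6 ≤ -1.6333 < -0.2 is false → out
[6] lift (3,8): star map gives 0.5778; window check -0.6 ≤ 0.5778 < -0.2 is false → out
[7] lift (3,11): star map gives -0.3305; window check -0.6 ≤ -0.3305 < -0.2 is true → IN Λ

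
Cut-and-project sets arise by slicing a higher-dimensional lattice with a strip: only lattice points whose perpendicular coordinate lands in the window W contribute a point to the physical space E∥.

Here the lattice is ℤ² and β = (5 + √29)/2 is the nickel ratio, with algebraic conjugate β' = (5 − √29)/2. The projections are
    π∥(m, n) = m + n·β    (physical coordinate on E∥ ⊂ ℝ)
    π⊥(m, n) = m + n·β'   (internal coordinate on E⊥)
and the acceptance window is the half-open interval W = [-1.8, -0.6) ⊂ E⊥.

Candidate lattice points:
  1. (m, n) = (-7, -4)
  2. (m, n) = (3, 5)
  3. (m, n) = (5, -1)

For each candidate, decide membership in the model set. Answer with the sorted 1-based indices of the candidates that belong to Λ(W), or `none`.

none

Compute β' = (5−√29)/2 = -0.19258, so π⊥(m,n) = m -0.19258·n.
candidate 1: (m,n)=(-7,-4) → π∥ = -7-4·β ≈ -27.77033, π⊥ = -7-4·β' ≈ -6.22967 ∉ [-1.8, -0.6) ⇒ out
candidate 2: (m,n)=(3,5) → π∥ = 3+5·β ≈ 28.96291, π⊥ = 3+5·β' ≈ 2.03709 ∉ [-1.8, -0.6) ⇒ out
candidate 3: (m,n)=(5,-1) → π∥ = 5-1·β ≈ -0.19258, π⊥ = 5-1·β' ≈ 5.19258 ∉ [-1.8, -0.6) ⇒ out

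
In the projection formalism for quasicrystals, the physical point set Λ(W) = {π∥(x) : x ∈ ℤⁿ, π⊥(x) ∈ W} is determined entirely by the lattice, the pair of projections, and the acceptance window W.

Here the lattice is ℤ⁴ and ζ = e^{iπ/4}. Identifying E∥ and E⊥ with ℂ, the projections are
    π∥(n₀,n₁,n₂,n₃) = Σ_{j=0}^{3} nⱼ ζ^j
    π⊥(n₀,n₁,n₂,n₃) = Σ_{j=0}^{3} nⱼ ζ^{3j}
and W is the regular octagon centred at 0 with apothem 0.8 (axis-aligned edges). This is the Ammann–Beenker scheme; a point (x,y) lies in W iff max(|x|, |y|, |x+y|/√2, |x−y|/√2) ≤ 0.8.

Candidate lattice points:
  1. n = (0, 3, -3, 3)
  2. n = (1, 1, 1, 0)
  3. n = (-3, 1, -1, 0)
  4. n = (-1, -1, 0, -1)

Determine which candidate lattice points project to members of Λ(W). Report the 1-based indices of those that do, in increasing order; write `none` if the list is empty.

2

With ζ = e^{iπ/4} the internal vectors are ζ^0,ζ^3,ζ^6,ζ^9.
candidate 1: n = (0, 3, -3, 3) → π⊥ ≈ (+0.0000, +7.2426); max(|x|,|y|,|x±y|/√2) = 7.2426 > 0.8 ⇒ ∉ W
candidate 2: n = (1, 1, 1, 0) → π⊥ ≈ (+0.2929, -0.2929); max(|x|,|y|,|x±y|/√2) = 0.4142 ≤ 0.8 ⇒ ∈ W
candidate 3: n = (-3, 1, -1, 0) → π⊥ ≈ (-3.7071, +1.7071); max(|x|,|y|,|x±y|/√2) = 3.8284 > 0.8 ⇒ ∉ W
candidate 4: n = (-1, -1, 0, -1) → π⊥ ≈ (-1.0000, -1.4142); max(|x|,|y|,|x±y|/√2) = 1.7071 > 0.8 ⇒ ∉ W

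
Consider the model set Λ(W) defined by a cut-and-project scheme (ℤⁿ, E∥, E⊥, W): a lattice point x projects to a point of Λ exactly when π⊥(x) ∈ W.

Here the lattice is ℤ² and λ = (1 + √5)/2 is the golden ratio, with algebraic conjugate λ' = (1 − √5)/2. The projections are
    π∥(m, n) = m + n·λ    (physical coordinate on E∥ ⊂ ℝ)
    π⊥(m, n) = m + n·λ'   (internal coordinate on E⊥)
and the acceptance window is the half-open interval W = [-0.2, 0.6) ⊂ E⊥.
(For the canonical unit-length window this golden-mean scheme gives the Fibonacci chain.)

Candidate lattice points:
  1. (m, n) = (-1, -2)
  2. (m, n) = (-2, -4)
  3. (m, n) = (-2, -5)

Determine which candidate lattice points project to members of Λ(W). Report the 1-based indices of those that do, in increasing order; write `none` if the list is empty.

Compute λ' = (1−√5)/2 = -0.61803, so π⊥(m,n) = m -0.61803·n.
#1 (-1,-2): internal coord -1 + (-2)·λ' = +0.23607; +0.23607 ∈ [-0.2, 0.6) → IN Λ
#2 (-2,-4): internal coord -2 + (-4)·λ' = +0.47214; +0.47214 ∈ [-0.2, 0.6) → IN Λ
#3 (-2,-5): internal coord -2 + (-5)·λ' = +1.09017; +1.09017 ∉ [-0.2, 0.6) → out

1, 2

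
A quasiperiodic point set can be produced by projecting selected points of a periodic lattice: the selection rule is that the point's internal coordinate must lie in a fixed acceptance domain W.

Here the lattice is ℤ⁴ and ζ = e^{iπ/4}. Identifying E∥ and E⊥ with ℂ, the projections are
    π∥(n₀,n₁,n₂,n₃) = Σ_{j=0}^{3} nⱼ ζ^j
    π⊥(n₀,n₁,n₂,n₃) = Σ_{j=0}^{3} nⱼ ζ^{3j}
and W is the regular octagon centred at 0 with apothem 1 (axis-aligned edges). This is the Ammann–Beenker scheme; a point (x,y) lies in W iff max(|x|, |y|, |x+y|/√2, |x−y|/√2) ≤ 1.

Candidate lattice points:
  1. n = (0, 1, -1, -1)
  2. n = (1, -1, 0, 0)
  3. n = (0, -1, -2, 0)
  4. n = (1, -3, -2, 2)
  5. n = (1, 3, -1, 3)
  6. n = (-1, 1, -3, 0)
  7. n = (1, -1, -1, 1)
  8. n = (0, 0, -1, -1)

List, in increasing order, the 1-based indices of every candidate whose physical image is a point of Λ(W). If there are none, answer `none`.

8

With ζ = e^{iπ/4} the internal vectors are ζ^0,ζ^3,ζ^6,ζ^9.
candidate 1: n = (0, 1, -1, -1) → π⊥ ≈ (-1.4142, +1.0000); max(|x|,|y|,|x±y|/√2) = 1.7071 > 1 ⇒ ∉ W
candidate 2: n = (1, -1, 0, 0) → π⊥ ≈ (+1.7071, -0.7071); max(|x|,|y|,|x±y|/√2) = 1.7071 > 1 ⇒ ∉ W
candidate 3: n = (0, -1, -2, 0) → π⊥ ≈ (+0.7071, +1.2929); max(|x|,|y|,|x±y|/√2) = 1.4142 > 1 ⇒ ∉ W
candidate 4: n = (1, -3, -2, 2) → π⊥ ≈ (+4.5355, +1.2929); max(|x|,|y|,|x±y|/√2) = 4.5355 > 1 ⇒ ∉ W
candidate 5: n = (1, 3, -1, 3) → π⊥ ≈ (+1.0000, +5.2426); max(|x|,|y|,|x±y|/√2) = 5.2426 > 1 ⇒ ∉ W
candidate 6: n = (-1, 1, -3, 0) → π⊥ ≈ (-1.7071, +3.7071); max(|x|,|y|,|x±y|/√2) = 3.8284 > 1 ⇒ ∉ W
candidate 7: n = (1, -1, -1, 1) → π⊥ ≈ (+2.4142, +1.0000); max(|x|,|y|,|x±y|/√2) = 2.4142 > 1 ⇒ ∉ W
candidate 8: n = (0, 0, -1, -1) → π⊥ ≈ (-0.7071, +0.2929); max(|x|,|y|,|x±y|/√2) = 0.7071 ≤ 1 ⇒ ∈ W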